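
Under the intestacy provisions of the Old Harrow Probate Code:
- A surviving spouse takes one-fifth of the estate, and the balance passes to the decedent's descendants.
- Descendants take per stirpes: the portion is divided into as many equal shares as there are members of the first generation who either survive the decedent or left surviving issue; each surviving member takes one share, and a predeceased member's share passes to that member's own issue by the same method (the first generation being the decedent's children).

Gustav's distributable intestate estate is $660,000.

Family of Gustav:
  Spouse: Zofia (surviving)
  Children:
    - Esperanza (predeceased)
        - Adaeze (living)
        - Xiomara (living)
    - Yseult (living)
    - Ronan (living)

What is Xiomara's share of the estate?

Zofia takes one-fifth of $660,000 = $132,000. The remaining $528,000 passes to the descendants.
The descendants' portion ($528,000) is divided into 3 shares of $176,000: Yseult and Ronan each take $176,000; Esperanza's $176,000 share passes to Esperanza's issue.
Esperanza's share ($176,000) is divided into 2 shares of $88,000: Adaeze and Xiomara each take $88,000.

Xiomara receives $88,000.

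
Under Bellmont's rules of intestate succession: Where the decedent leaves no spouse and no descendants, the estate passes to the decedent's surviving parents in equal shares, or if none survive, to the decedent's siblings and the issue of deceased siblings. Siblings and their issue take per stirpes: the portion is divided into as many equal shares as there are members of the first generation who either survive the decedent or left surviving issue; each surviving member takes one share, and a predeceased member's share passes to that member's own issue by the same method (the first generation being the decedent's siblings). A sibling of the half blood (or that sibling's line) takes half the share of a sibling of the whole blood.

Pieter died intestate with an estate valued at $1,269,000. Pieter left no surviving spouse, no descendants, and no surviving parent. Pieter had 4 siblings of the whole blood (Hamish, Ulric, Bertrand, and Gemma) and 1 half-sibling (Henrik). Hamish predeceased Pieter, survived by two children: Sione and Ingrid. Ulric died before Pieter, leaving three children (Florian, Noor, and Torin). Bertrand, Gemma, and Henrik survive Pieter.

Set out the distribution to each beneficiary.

Sione: $141,000; Ingrid: $141,000; Florian: $94,000; Noor: $94,000; Torin: $94,000; Bertrand: $282,000; Gemma: $282,000; Henrik: $141,000

The entire $1,269,000 passes to the siblings and their issue.
Counting each half-blood sibling's line as half a unit, there are 9/2 units in $1,269,000, so one unit is $282,000. Whole-blood lines (Hamish, Ulric, Bertrand, and Gemma) take $282,000 each; half-blood lines (Henrik) take $141,000 each.
Hamish's share ($282,000) is divided into 2 shares of $141,000: Sione and Ingrid each take $141,000.
Ulric's share ($282,000) is divided into 3 shares of $94,000: Florian, Noor, and Torin each take $94,000.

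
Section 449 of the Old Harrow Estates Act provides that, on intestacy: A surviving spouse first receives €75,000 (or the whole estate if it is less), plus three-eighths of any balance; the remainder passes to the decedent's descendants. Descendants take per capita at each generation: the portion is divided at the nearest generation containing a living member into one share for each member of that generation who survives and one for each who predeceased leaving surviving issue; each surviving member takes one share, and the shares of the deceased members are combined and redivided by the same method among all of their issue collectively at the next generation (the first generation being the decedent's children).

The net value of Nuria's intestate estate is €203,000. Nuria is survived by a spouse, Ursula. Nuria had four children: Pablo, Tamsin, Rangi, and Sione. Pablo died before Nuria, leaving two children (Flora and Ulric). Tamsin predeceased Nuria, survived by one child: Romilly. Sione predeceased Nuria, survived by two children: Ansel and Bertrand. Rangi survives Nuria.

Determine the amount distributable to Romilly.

Ursula first takes €75,000, leaving a balance of €128,000. Ursula then takes three-eighths of the balance (€48,000), for a total of €123,000. The remaining €80,000 passes to the descendants.
The descendants' portion (€80,000) is divided at the children's generation into 4 shares of €20,000. Rangi takes €20,000. The 3 shares of the deceased (Pablo, Tamsin, and Sione) are combined into a pool of €60,000.
That pool (€60,000) is divided at the grandchildren's generation equally among Flora, Ulric, Romilly, Ansel, and Bertrand: €12,000 each.

Romilly receives €12,000.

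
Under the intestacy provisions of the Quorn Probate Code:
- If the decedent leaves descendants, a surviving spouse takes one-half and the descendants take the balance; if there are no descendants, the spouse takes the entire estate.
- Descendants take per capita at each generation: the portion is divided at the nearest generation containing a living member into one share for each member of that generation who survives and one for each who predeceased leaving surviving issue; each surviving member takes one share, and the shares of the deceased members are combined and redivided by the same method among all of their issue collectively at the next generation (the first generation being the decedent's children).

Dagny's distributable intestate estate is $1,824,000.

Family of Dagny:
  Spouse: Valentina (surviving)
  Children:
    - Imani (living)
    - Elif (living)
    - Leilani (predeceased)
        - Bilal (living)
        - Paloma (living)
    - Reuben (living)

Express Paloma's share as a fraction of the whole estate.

Valentina takes one-half of $1,824,000 = $912,000. The remaining $912,000 passes to the descendants.
The descendants' portion ($912,000) is divided at the children's generation into 4 shares of $228,000. Imani, Elif, and Reuben each take $228,000. The remaining share for the deceased Leilani ($228,000) is carried to the next generation.
That pool ($228,000) is divided at the grandchildren's generation equally among Bilal and Paloma: $114,000 each.

Paloma receives 1/16 of the estate.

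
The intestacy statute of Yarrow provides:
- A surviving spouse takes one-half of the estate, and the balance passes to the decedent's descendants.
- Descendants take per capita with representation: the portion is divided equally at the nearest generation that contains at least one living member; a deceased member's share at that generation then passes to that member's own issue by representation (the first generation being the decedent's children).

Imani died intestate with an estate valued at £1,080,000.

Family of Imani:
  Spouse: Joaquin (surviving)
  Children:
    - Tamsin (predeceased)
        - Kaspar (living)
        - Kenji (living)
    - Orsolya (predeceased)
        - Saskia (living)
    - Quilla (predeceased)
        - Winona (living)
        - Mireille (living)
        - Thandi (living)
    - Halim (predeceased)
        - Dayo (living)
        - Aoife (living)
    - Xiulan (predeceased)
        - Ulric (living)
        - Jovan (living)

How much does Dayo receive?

Dayo receives £54,000.

Joaquin takes one-half of £1,080,000 = £540,000. The remaining £540,000 passes to the descendants.
No child survives, so the initial division is made at the grandchildren's generation.
The descendants' portion (£540,000) is divided into 10 shares of £54,000: Kaspar, Kenji, Saskia, Winona, Mireille, Thandi, Dayo, Aoife, Ulric, and Jovan each take £54,000.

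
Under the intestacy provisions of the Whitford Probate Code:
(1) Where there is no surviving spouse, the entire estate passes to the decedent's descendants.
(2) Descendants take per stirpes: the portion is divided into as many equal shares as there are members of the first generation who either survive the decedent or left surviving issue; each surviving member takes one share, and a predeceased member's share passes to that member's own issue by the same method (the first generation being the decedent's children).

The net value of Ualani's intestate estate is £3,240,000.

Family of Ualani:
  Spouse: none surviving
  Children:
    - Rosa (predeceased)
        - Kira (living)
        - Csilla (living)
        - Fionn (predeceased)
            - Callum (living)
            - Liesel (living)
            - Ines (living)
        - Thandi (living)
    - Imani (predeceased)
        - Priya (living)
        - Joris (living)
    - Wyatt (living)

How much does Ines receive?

The entire £3,240,000 passes to the descendants.
That amount (£3,240,000) is divided into 3 shares of £1,080,000: Wyatt takes £1,080,000; Rosa's £1,080,000 share passes to Rosa's issue; Imani's £1,080,000 share passes to Imani's issue.
Rosa's share (£1,080,000) is divided into 4 shares of £270,000: Kira, Csilla, and Thandi each take £270,000; Fionn's £270,000 share passes to Fionn's issue.
Fionn's share (£270,000) is divided into 3 shares of £90,000: Callum, Liesel, and Ines each take £90,000.
Imani's share (£1,080,000) is divided into 2 shares of £540,000: Priya and Joris each take £540,000.

Ines receives £90,000.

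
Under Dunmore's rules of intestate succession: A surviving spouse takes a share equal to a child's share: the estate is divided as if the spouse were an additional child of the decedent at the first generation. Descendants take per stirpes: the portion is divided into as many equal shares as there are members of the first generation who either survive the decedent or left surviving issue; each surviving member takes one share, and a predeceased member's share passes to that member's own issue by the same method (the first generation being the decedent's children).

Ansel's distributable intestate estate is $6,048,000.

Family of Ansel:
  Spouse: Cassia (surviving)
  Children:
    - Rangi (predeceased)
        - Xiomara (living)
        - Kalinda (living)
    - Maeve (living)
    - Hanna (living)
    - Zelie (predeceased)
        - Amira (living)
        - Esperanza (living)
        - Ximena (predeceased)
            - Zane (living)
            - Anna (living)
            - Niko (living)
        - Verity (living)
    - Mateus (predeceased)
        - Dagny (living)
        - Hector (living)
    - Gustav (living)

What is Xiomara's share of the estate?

The spouse counts as an additional share at the children's level, so there are 7 primary shares of $864,000. Cassia takes one such share ($864,000).
The children's combined portion ($5,184,000) is divided into 6 shares of $864,000: Maeve, Hanna, and Gustav each take $864,000; Rangi's $864,000 share passes to Rangi's issue; Zelie's $864,000 share passes to Zelie's issue; Mateus's $864,000 share passes to Mateus's issue.
Rangi's share ($864,000) is divided into 2 shares of $432,000: Xiomara and Kalinda each take $432,000.
Zelie's share ($864,000) is divided into 4 shares of $216,000: Amira, Esperanza, and Verity each take $216,000; Ximena's $216,000 share passes to Ximena's issue.
Ximena's share ($216,000) is divided into 3 shares of $72,000: Zane, Anna, and Niko each take $72,000.
Mateus's share ($864,000) is divided into 2 shares of $432,000: Dagny and Hector each take $432,000.

Xiomara receives $432,000.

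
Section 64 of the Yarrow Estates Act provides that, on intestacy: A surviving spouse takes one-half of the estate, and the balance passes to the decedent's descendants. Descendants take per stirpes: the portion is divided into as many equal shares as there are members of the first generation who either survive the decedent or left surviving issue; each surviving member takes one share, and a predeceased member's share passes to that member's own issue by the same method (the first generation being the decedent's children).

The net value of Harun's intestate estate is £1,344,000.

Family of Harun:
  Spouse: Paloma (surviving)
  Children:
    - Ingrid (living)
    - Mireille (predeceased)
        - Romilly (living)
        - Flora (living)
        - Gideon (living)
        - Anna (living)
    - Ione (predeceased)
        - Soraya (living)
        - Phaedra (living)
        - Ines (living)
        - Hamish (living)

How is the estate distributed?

Paloma takes one-half of £1,344,000 = £672,000. The remaining £672,000 passes to the descendants.
The descendants' portion (£672,000) is divided into 3 shares of £224,000: Ingrid takes £224,000; Mireille's £224,000 share passes to Mireille's issue; Ione's £224,000 share passes to Ione's issue.
Mireille's share (£224,000) is divided into 4 shares of £56,000: Romilly, Flora, Gideon, and Anna each take £56,000.
Ione's share (£224,000) is divided into 4 shares of £56,000: Soraya, Phaedra, Ines, and Hamish each take £56,000.

Paloma: £672,000; Ingrid: £224,000; Romilly: £56,000; Flora: £56,000; Gideon: £56,000; Anna: £56,000; Soraya: £56,000; Phaedra: £56,000; Ines: £56,000; Hamish: £56,000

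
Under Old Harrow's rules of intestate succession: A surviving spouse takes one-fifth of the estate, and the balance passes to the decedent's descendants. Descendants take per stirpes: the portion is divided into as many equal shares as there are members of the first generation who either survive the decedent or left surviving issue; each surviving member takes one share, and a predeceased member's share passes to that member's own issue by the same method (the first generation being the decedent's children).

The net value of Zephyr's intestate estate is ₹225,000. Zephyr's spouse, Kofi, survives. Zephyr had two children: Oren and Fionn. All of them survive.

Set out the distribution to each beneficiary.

Kofi: ₹45,000; Oren: ₹90,000; Fionn: ₹90,000

Kofi takes one-fifth of ₹225,000 = ₹45,000. The remaining ₹180,000 passes to the descendants.
The descendants' portion (₹180,000) is divided into 2 shares of ₹90,000: Oren and Fionn each take ₹90,000.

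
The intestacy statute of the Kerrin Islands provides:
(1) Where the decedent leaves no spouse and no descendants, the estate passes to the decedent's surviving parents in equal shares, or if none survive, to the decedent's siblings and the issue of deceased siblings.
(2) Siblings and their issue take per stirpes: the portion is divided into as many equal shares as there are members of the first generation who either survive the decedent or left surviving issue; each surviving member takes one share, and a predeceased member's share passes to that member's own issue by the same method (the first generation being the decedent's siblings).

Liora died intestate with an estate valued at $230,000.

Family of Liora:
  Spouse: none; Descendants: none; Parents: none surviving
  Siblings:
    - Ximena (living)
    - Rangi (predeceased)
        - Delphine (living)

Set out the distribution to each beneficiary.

The entire $230,000 passes to the siblings and their issue.
That amount ($230,000) is divided into 2 shares of $115,000: Ximena takes $115,000; Rangi's $115,000 share passes to Rangi's issue.
Rangi's share ($115,000) passes entirely to Delphine.

Ximena: $115,000; Delphine: $115,000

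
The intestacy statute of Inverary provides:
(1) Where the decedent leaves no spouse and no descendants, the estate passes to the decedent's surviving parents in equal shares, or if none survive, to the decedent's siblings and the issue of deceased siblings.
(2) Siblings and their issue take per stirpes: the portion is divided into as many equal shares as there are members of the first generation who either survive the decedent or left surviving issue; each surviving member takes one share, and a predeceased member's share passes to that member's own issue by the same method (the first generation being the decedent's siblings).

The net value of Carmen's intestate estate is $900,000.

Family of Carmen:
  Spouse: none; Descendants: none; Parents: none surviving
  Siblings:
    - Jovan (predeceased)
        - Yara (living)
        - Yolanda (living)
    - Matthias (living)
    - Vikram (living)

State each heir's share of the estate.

The entire $900,000 passes to the siblings and their issue.
That amount ($900,000) is divided into 3 shares of $300,000: Matthias and Vikram each take $300,000; Jovan's $300,000 share passes to Jovan's issue.
Jovan's share ($300,000) is divided into 2 shares of $150,000: Yara and Yolanda each take $150,000.

Yara: $150,000; Yolanda: $150,000; Matthias: $300,000; Vikram: $300,000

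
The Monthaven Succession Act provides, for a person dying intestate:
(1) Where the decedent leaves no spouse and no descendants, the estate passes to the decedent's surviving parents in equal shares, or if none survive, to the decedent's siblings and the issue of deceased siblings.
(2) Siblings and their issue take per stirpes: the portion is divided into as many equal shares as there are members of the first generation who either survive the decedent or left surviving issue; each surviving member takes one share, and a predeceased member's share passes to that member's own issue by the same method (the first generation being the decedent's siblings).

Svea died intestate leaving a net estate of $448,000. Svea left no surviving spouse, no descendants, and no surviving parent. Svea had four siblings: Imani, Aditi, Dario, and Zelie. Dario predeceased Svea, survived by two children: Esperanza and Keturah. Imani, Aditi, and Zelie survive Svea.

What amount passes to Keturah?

The entire $448,000 passes to the siblings and their issue.
That amount ($448,000) is divided into 4 shares of $112,000: Imani, Aditi, and Zelie each take $112,000; Dario's $112,000 share passes to Dario's issue.
Dario's share ($112,000) is divided into 2 shares of $56,000: Esperanza and Keturah each take $56,000.

Keturah receives $56,000.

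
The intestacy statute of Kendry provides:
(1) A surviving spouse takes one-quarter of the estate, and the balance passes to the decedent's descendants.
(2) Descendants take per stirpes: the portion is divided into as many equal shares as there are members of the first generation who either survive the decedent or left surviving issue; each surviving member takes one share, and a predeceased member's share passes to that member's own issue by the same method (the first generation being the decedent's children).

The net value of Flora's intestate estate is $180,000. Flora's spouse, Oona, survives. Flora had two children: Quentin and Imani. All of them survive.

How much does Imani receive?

Oona takes one-quarter of $180,000 = $45,000. The remaining $135,000 passes to the descendants.
The descendants' portion ($135,000) is divided into 2 shares of $67,500: Quentin and Imani each take $67,500.

Imani receives $67,500.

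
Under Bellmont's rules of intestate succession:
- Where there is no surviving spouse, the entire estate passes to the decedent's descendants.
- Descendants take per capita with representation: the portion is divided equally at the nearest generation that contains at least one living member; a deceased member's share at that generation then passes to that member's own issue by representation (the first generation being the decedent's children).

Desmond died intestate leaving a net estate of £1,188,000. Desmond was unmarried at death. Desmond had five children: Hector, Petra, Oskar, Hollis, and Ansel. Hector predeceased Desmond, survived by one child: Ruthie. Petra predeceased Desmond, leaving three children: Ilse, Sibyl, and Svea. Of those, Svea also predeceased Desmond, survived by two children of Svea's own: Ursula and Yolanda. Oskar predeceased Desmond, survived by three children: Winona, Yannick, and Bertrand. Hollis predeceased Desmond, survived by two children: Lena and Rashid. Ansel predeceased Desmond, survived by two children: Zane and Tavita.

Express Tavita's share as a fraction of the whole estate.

Tavita receives 1/11 of the estate.

The entire £1,188,000 passes to the descendants.
No child survives, so the initial division is made at the grandchildren's generation.
That amount (£1,188,000) is divided into 11 shares of £108,000: Ruthie, Ilse, Sibyl, Winona, Yannick, Bertrand, Lena, Rashid, Zane, and Tavita each take £108,000; Svea's £108,000 share passes to Svea's issue.
Svea's share (£108,000) is divided into 2 shares of £54,000: Ursula and Yolanda each take £54,000.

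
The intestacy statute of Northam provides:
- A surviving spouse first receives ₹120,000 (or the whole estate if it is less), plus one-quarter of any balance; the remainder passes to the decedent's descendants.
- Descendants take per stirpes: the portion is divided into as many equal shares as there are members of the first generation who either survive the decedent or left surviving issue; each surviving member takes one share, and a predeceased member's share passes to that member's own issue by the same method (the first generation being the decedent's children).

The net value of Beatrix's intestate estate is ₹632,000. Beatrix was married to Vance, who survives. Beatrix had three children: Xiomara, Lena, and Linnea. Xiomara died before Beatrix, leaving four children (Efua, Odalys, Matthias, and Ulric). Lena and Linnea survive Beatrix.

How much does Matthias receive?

Vance first takes ₹120,000, leaving a balance of ₹512,000. Vance then takes one-quarter of the balance (₹128,000), for a total of ₹248,000. The remaining ₹384,000 passes to the descendants.
The descendants' portion (₹384,000) is divided into 3 shares of ₹128,000: Lena and Linnea each take ₹128,000; Xiomara's ₹128,000 share passes to Xiomara's issue.
Xiomara's share (₹128,000) is divided into 4 shares of ₹32,000: Efua, Odalys, Matthias, and Ulric each take ₹32,000.

Matthias receives ₹32,000.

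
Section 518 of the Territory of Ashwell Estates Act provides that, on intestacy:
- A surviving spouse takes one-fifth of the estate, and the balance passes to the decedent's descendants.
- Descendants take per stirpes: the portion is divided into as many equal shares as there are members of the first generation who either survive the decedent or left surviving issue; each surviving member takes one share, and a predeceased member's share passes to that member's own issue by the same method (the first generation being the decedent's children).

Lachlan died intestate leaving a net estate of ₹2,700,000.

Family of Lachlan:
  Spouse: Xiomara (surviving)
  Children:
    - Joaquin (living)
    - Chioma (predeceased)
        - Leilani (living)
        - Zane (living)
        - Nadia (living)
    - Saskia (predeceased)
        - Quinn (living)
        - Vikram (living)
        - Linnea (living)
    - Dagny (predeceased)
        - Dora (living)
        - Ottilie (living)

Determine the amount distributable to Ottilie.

Ottilie receives ₹270,000.

Xiomara takes one-fifth of ₹2,700,000 = ₹540,000. The remaining ₹2,160,000 passes to the descendants.
The descendants' portion (₹2,160,000) is divided into 4 shares of ₹540,000: Joaquin takes ₹540,000; Chioma's ₹540,000 share passes to Chioma's issue; Saskia's ₹540,000 share passes to Saskia's issue; Dagny's ₹540,000 share passes to Dagny's issue.
Chioma's share (₹540,000) is divided into 3 shares of ₹180,000: Leilani, Zane, and Nadia each take ₹180,000.
Saskia's share (₹540,000) is divided into 3 shares of ₹180,000: Quinn, Vikram, and Linnea each take ₹180,000.
Dagny's share (₹540,000) is divided into 2 shares of ₹270,000: Dora and Ottilie each take ₹270,000.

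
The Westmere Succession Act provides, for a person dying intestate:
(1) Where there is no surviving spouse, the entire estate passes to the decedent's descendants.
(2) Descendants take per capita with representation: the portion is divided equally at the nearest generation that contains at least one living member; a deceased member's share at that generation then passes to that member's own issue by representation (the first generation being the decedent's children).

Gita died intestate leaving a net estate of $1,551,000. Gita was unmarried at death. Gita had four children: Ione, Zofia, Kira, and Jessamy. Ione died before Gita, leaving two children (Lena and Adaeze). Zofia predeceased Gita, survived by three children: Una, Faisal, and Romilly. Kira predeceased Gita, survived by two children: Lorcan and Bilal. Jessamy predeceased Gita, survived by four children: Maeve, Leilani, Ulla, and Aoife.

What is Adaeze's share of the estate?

The entire $1,551,000 passes to the descendants.
No child survives, so the initial division is made at the grandchildren's generation.
That amount ($1,551,000) is divided into 11 shares of $141,000: Lena, Adaeze, Una, Faisal, Romilly, Lorcan, Bilal, Maeve, Leilani, Ulla, and Aoife each take $141,000.

Adaeze receives $141,000.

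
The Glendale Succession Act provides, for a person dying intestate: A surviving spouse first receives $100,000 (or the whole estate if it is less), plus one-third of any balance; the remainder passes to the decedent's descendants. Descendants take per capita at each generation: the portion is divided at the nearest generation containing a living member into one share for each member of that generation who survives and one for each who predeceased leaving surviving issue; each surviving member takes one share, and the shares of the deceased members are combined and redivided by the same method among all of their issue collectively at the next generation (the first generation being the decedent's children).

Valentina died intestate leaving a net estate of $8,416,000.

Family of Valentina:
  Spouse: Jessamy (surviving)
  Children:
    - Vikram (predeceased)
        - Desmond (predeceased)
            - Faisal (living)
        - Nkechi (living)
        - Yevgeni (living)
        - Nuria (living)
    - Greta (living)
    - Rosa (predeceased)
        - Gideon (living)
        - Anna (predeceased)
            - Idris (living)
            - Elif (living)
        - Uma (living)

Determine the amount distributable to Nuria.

Nuria receives $528,000.

Jessamy first takes $100,000, leaving a balance of $8,316,000. Jessamy then takes one-third of the balance ($2,772,000), for a total of $2,872,000. The remaining $5,544,000 passes to the descendants.
The descendants' portion ($5,544,000) is divided at the children's generation into 3 shares of $1,848,000. Greta takes $1,848,000. The 2 shares of the deceased (Vikram and Rosa) are combined into a pool of $3,696,000.
That pool ($3,696,000) is divided at the grandchildren's generation into 7 shares of $528,000. Nkechi, Yevgeni, Nuria, Gideon, and Uma each take $528,000. The 2 shares of the deceased (Desmond and Anna) are combined into a pool of $1,056,000.
That pool ($1,056,000) is divided at the great-grandchildren's generation equally among Faisal, Idris, and Elif: $352,000 each.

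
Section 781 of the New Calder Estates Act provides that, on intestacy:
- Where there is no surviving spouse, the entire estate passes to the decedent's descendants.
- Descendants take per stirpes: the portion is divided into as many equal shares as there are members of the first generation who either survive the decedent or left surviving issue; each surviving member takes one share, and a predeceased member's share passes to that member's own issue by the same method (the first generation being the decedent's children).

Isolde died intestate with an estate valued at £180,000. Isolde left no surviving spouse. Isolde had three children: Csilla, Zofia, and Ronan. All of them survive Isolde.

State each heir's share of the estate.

Csilla: £60,000; Zofia: £60,000; Ronan: £60,000

The entire £180,000 passes to the descendants.
That amount (£180,000) is divided into 3 shares of £60,000: Csilla, Zofia, and Ronan each take £60,000.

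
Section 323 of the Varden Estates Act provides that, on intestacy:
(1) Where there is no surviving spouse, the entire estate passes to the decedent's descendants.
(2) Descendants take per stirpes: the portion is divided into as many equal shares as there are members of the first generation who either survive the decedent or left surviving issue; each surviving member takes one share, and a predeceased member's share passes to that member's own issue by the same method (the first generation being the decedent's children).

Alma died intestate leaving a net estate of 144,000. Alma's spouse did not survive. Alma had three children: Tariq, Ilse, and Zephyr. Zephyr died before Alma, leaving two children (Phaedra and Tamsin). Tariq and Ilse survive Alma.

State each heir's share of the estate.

Tariq: 48,000; Ilse: 48,000; Phaedra: 24,000; Tamsin: 24,000

The entire 144,000 passes to the descendants.
That amount (144,000) is divided into 3 shares of 48,000: Tariq and Ilse each take 48,000; Zephyr's 48,000 share passes to Zephyr's issue.
Zephyr's share (48,000) is divided into 2 shares of 24,000: Phaedra and Tamsin each take 24,000.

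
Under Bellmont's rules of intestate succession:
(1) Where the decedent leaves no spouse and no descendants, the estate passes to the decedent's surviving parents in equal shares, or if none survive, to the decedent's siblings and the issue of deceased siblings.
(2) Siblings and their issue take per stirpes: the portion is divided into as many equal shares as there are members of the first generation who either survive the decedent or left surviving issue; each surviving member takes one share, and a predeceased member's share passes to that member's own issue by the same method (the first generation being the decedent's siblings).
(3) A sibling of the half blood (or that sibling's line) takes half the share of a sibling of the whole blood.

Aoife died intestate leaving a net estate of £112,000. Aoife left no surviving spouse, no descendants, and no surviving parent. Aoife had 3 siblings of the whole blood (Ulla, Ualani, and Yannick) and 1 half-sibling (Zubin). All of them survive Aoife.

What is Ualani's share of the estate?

The entire £112,000 passes to the siblings and their issue.
Counting each half-blood sibling's line as half a unit, there are 7/2 units in £112,000, so one unit is £32,000. Whole-blood lines (Ulla, Ualani, and Yannick) take £32,000 each; half-blood lines (Zubin) take £16,000 each.

Ualani receives £32,000.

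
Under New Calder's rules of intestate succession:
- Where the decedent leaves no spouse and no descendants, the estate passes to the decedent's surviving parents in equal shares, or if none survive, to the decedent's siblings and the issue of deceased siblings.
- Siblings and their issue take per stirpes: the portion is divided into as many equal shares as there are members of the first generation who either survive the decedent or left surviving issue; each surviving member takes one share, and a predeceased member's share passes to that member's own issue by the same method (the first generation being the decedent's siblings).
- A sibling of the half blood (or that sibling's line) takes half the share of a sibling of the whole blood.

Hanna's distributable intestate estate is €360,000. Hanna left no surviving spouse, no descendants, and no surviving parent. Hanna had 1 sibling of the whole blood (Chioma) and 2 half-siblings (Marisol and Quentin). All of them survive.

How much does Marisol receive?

The entire €360,000 passes to the siblings and their issue.
Counting each half-blood sibling's line as half a unit, there are 2 units in €360,000, so one unit is €180,000. Whole-blood lines (Chioma) take €180,000 each; half-blood lines (Marisol and Quentin) take €90,000 each.

Marisol receives €90,000.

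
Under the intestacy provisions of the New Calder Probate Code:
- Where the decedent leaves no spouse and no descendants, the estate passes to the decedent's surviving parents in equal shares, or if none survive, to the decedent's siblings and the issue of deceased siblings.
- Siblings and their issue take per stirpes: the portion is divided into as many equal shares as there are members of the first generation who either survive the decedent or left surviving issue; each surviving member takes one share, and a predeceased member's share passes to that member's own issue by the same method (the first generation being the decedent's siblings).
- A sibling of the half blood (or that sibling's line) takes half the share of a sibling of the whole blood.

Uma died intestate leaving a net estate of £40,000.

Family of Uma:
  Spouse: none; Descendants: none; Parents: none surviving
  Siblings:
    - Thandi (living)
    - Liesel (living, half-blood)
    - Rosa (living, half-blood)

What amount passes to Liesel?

Liesel receives £10,000.

The entire £40,000 passes to the siblings and their issue.
Counting each half-blood sibling's line as half a unit, there are 2 units in £40,000, so one unit is £20,000. Whole-blood lines (Thandi) take £20,000 each; half-blood lines (Liesel and Rosa) take £10,000 each.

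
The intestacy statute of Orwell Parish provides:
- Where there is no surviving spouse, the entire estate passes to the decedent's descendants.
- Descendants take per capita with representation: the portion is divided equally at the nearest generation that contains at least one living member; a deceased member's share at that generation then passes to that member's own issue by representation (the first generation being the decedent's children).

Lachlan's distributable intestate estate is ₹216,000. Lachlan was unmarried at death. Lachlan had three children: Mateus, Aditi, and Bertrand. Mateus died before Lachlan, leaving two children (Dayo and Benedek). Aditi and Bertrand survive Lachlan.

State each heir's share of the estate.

Dayo: ₹36,000; Benedek: ₹36,000; Aditi: ₹72,000; Bertrand: ₹72,000

The entire ₹216,000 passes to the descendants.
That amount (₹216,000) is divided into 3 shares of ₹72,000: Aditi and Bertrand each take ₹72,000; Mateus's ₹72,000 share passes to Mateus's issue.
Mateus's share (₹72,000) is divided into 2 shares of ₹36,000: Dayo and Benedek each take ₹36,000.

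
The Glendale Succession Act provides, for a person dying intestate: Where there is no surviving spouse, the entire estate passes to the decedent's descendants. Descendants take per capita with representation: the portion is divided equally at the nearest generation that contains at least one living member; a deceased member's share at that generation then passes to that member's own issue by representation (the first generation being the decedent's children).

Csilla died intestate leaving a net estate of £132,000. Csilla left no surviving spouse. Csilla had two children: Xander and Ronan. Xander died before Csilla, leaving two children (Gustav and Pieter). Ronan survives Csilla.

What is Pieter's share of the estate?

Pieter receives £33,000.

The entire £132,000 passes to the descendants.
That amount (£132,000) is divided into 2 shares of £66,000: Ronan takes £66,000; Xander's £66,000 share passes to Xander's issue.
Xander's share (£66,000) is divided into 2 shares of £33,000: Gustav and Pieter each take £33,000.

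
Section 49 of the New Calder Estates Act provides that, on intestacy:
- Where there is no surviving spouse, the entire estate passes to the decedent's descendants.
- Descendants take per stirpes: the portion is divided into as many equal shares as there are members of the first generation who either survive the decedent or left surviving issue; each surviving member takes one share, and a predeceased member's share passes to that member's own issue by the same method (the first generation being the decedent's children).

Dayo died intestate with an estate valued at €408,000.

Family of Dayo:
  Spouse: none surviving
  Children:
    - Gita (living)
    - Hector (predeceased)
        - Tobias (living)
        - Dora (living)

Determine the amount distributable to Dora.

The entire €408,000 passes to the descendants.
That amount (€408,000) is divided into 2 shares of €204,000: Gita takes €204,000; Hector's €204,000 share passes to Hector's issue.
Hector's share (€204,000) is divided into 2 shares of €102,000: Tobias and Dora each take €102,000.

Dora receives €102,000.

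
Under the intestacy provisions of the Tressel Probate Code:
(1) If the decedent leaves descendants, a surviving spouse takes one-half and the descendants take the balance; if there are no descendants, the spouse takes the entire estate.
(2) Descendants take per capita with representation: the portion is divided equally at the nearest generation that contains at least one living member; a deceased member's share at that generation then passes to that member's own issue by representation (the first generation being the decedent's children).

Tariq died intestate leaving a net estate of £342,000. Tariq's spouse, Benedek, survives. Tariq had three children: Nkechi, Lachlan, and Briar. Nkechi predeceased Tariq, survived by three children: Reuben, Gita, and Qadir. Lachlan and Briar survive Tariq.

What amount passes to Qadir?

Benedek takes one-half of £342,000 = £171,000. The remaining £171,000 passes to the descendants.
The descendants' portion (£171,000) is divided into 3 shares of £57,000: Lachlan and Briar each take £57,000; Nkechi's £57,000 share passes to Nkechi's issue.
Nkechi's share (£57,000) is divided into 3 shares of £19,000: Reuben, Gita, and Qadir each take £19,000.

Qadir receives £19,000.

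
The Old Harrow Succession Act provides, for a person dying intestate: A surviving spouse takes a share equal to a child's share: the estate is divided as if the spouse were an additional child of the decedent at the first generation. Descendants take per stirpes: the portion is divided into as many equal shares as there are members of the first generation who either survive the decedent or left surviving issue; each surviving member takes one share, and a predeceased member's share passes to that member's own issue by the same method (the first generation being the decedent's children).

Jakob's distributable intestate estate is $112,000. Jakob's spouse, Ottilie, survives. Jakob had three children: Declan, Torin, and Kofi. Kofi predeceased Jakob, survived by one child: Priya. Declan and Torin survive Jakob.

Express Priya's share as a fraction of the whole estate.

Priya receives 1/4 of the estate.

The spouse counts as an additional share at the children's level, so there are 4 primary shares of $28,000. Ottilie takes one such share ($28,000).
The children's combined portion ($84,000) is divided into 3 shares of $28,000: Declan and Torin each take $28,000; Kofi's $28,000 share passes to Kofi's issue.
Kofi's share ($28,000) passes entirely to Priya.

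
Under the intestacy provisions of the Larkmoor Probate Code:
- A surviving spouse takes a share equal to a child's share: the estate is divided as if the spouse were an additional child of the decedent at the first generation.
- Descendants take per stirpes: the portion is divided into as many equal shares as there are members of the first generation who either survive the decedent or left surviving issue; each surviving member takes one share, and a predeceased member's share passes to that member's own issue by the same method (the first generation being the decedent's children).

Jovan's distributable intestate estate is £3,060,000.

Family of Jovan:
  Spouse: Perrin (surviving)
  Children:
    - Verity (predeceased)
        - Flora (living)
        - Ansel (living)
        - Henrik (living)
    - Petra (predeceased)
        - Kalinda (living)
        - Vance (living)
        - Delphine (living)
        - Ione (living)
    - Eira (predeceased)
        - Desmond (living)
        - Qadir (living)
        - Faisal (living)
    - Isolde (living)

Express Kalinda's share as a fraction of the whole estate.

The spouse counts as an additional share at the children's level, so there are 5 primary shares of £612,000. Perrin takes one such share (£612,000).
The children's combined portion (£2,448,000) is divided into 4 shares of £612,000: Isolde takes £612,000; Verity's £612,000 share passes to Verity's issue; Petra's £612,000 share passes to Petra's issue; Eira's £612,000 share passes to Eira's issue.
Verity's share (£612,000) is divided into 3 shares of £204,000: Flora, Ansel, and Henrik each take £204,000.
Petra's share (£612,000) is divided into 4 shares of £153,000: Kalinda, Vance, Delphine, and Ione each take £153,000.
Eira's share (£612,000) is divided into 3 shares of £204,000: Desmond, Qadir, and Faisal each take £204,000.

Kalinda receives 1/20 of the estate.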